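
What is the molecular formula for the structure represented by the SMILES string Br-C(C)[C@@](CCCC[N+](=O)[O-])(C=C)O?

Heavy atoms from the SMILES: 1 Br, 9 C, 1 N, 3 O.
Implicit hydrogens by atom environment:
  5 × C: 2 H each → 10
  2 × C: 1 H each → 2
  1 × Br: no H
  1 × C: 3 H
  1 × C: no H
  1 × N (charge +1): no H
  1 × O: 1 H
  1 × O: no H
  1 × O (charge -1): no H
  Total hydrogens = 16.
Molecular formula: C9H16BrNO3

C9H16BrNO3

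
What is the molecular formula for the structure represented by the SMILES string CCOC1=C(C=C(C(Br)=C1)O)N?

Heavy atoms from the SMILES: 1 Br, 8 C, 1 N, 2 O.
Implicit hydrogens by atom environment:
  4 × C (aromatic): no H
  2 × C (aromatic): 1 H each → 2
  1 × Br: no H
  1 × C: 3 H
  1 × C: 2 H
  1 × N: 2 H
  1 × O: 1 H
  1 × O: no H
  Total hydrogens = 10.
Molecular formula: C8H10BrNO2

C8H10BrNO2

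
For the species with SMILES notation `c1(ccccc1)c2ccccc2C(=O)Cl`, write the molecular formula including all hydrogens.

Heavy atoms from the SMILES: 13 C, 1 Cl, 1 O.
Implicit hydrogens by atom environment:
  9 × C (aromatic): 1 H each → 9
  3 × C (aromatic): no H
  1 × C: no H
  1 × Cl: no H
  1 × O: no H
  Total hydrogens = 9.
Molecular formula: C13H9ClO

C13H9ClO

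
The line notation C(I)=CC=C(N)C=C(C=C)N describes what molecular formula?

C8H11IN2

Heavy atoms from the SMILES: 8 C, 1 I, 2 N.
Implicit hydrogens by atom environment:
  5 × C: 1 H each → 5
  2 × C: no H
  2 × N: 2 H each → 4
  1 × C: 2 H
  1 × I: no H
  Total hydrogens = 11.
Molecular formula: C8H11IN2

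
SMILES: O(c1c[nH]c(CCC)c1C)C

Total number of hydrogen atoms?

15

Hydrogens are implicit in SMILES; fill each atom to its normal valence:
  3 × C: 3 H each → 9
  3 × C (aromatic): no H
  2 × C: 2 H each → 4
  1 × C (aromatic): 1 H
  1 × N (aromatic): 1 H
  1 × O: no H
  Total hydrogens = 15.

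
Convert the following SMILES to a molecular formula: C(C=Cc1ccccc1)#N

Heavy atoms from the SMILES: 9 C, 1 N.
Implicit hydrogens by atom environment:
  5 × C (aromatic): 1 H each → 5
  2 × C: 1 H each → 2
  1 × C (aromatic): no H
  1 × C: no H
  1 × N: no H
  Total hydrogens = 7.
Molecular formula: C9H7N

C9H7N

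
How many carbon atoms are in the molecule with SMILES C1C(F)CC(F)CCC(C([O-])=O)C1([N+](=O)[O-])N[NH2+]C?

The symbol for carbon appears 10 times in the SMILES.

10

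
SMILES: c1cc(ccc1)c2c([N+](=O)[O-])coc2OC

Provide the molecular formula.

Heavy atoms from the SMILES: 11 C, 1 N, 4 O.
Implicit hydrogens by atom environment:
  6 × C (aromatic): 1 H each → 6
  4 × C (aromatic): no H
  2 × O: no H
  1 × C: 3 H
  1 × N (charge +1): no H
  1 × O (aromatic): no H
  1 × O (charge -1): no H
  Total hydrogens = 9.
Molecular formula: C11H9NO4

C11H9NO4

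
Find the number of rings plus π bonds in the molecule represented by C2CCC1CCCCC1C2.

2

Molecular formula from the SMILES: C10H18.
DoU = (2C + 2 + N − H − X)/2 = (2·10 + 2 + 0 − 18 − 0)/2 = 4/2 = 2.
(Structurally: 2 ring(s) + 0 π bond(s) = 2.)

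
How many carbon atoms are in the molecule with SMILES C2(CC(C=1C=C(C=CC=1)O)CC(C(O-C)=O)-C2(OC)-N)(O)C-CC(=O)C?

The symbol for carbon appears 19 times in the SMILES.

19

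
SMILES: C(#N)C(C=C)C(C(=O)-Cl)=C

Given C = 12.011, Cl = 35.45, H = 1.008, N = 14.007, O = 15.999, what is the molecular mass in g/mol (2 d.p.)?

Molecular formula: C7H6ClNO.
M = 7×12.011 + 1×35.45 + 6×1.008 + 1×14.007 + 1×15.999 = 155.58 g/mol.

155.58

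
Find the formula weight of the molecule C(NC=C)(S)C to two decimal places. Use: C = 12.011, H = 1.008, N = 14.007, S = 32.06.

Molecular formula: C4H9NS.
M = 4×12.011 + 9×1.008 + 1×14.007 + 1×32.06 = 103.18 g/mol.

103.18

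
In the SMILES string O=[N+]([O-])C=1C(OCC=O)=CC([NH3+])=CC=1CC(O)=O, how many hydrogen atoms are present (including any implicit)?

Hydrogens are implicit in SMILES; fill each atom to its normal valence:
  4 × C (aromatic): no H
  4 × O: no H
  2 × C: 2 H each → 4
  2 × C (aromatic): 1 H each → 2
  1 × C: 1 H
  1 × C: no H
  1 × N (charge +1): 3 H
  1 × N (charge +1): no H
  1 × O: 1 H
  1 × O (charge -1): no H
  Total hydrogens = 11.

11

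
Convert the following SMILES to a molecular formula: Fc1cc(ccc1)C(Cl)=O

C7H4ClFO

Heavy atoms from the SMILES: 7 C, 1 Cl, 1 F, 1 O.
Implicit hydrogens by atom environment:
  4 × C (aromatic): 1 H each → 4
  2 × C (aromatic): no H
  1 × C: no H
  1 × Cl: no H
  1 × F: no H
  1 × O: no H
  Total hydrogens = 4.
Molecular formula: C7H4ClFO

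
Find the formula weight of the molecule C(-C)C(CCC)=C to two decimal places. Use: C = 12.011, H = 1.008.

Molecular formula: C7H14.
M = 7×12.011 + 14×1.008 = 98.19 g/mol.

98.19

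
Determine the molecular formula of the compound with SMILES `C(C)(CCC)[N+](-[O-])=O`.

Heavy atoms from the SMILES: 5 C, 1 N, 2 O.
Implicit hydrogens by atom environment:
  2 × C: 3 H each → 6
  2 × C: 2 H each → 4
  1 × C: 1 H
  1 × N (charge +1): no H
  1 × O: no H
  1 × O (charge -1): no H
  Total hydrogens = 11.
Molecular formula: C5H11NO2

C5H11NO2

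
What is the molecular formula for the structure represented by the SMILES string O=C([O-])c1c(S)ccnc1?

C6H4NO2S-

Heavy atoms from the SMILES: 6 C, 1 N, 2 O, 1 S.
Implicit hydrogens by atom environment:
  3 × C (aromatic): 1 H each → 3
  2 × C (aromatic): no H
  1 × C: no H
  1 × N (aromatic): no H
  1 × O: no H
  1 × O (charge -1): no H
  1 × S: 1 H
  Total hydrogens = 4.
Net charge -1.
Molecular formula: C6H4NO2S-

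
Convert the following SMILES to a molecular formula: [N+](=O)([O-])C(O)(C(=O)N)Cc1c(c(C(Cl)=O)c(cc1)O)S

C10H9ClN2O6S

Heavy atoms from the SMILES: 10 C, 1 Cl, 2 N, 6 O, 1 S.
Implicit hydrogens by atom environment:
  4 × C (aromatic): no H
  3 × C: no H
  3 × O: no H
  2 × C (aromatic): 1 H each → 2
  2 × O: 1 H each → 2
  1 × C: 2 H
  1 × Cl: no H
  1 × N: 2 H
  1 × N (charge +1): no H
  1 × O (charge -1): no H
  1 × S: 1 H
  Total hydrogens = 9.
Molecular formula: C10H9ClN2O6S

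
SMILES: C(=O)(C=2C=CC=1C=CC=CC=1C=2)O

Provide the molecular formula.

C11H8O2

Heavy atoms from the SMILES: 11 C, 2 O.
Implicit hydrogens by atom environment:
  7 × C (aromatic): 1 H each → 7
  3 × C (aromatic): no H
  1 × C: no H
  1 × O: 1 H
  1 × O: no H
  Total hydrogens = 8.
Molecular formula: C11H8O2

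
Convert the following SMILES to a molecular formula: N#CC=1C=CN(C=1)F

Heavy atoms from the SMILES: 5 C, 1 F, 2 N.
Implicit hydrogens by atom environment:
  3 × C (aromatic): 1 H each → 3
  1 × C (aromatic): no H
  1 × C: no H
  1 × F: no H
  1 × N (aromatic): no H
  1 × N: no H
  Total hydrogens = 3.
Molecular formula: C5H3FN2

C5H3FN2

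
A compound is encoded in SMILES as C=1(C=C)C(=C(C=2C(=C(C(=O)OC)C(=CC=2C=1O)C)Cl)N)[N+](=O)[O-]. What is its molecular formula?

C15H13ClN2O5

Heavy atoms from the SMILES: 15 C, 1 Cl, 2 N, 5 O.
Implicit hydrogens by atom environment:
  9 × C (aromatic): no H
  3 × O: no H
  2 × C: 3 H each → 6
  1 × C: 2 H
  1 × C (aromatic): 1 H
  1 × C: 1 H
  1 × C: no H
  1 × Cl: no H
  1 × N: 2 H
  1 × N (charge +1): no H
  1 × O: 1 H
  1 × O (charge -1): no H
  Total hydrogens = 13.
Molecular formula: C15H13ClN2O5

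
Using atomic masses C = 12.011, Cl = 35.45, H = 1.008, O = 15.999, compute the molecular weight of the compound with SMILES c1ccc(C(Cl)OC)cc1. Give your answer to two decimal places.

Molecular formula: C8H9ClO.
M = 8×12.011 + 1×35.45 + 9×1.008 + 1×15.999 = 156.61 g/mol.

156.61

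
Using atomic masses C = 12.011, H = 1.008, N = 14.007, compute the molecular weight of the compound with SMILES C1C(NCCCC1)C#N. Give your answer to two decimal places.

124.19

Molecular formula: C7H12N2.
M = 7×12.011 + 12×1.008 + 2×14.007 = 124.19 g/mol.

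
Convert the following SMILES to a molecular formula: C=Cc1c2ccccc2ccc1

C12H10

Heavy atoms from the SMILES: 12 C.
Implicit hydrogens by atom environment:
  7 × C (aromatic): 1 H each → 7
  3 × C (aromatic): no H
  1 × C: 2 H
  1 × C: 1 H
  Total hydrogens = 10.
Molecular formula: C12H10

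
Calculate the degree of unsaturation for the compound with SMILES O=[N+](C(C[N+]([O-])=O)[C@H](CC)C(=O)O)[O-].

Molecular formula from the SMILES: C6H10N2O6.
DoU = (2C + 2 + N − H − X)/2 = (2·6 + 2 + 2 − 10 − 0)/2 = 6/2 = 3.
(Structurally: 0 ring(s) + 3 π bond(s) = 3.)

3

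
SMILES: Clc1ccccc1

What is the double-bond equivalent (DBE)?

Molecular formula from the SMILES: C6H5Cl.
DoU = (2C + 2 + N − H − X)/2 = (2·6 + 2 + 0 − 5 − 1)/2 = 8/2 = 4.
(Structurally: 1 ring(s) + 3 π bond(s) = 4.)

4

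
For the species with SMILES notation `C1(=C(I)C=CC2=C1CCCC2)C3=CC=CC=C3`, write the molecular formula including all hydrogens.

Heavy atoms from the SMILES: 16 C, 1 I.
Implicit hydrogens by atom environment:
  7 × C (aromatic): 1 H each → 7
  5 × C (aromatic): no H
  4 × C: 2 H each → 8
  1 × I: no H
  Total hydrogens = 15.
Molecular formula: C16H15I

C16H15I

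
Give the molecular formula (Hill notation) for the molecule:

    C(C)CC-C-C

Heavy atoms from the SMILES: 6 C.
Implicit hydrogens by atom environment:
  4 × C: 2 H each → 8
  2 × C: 3 H each → 6
  Total hydrogens = 14.
Molecular formula: C6H14

C6H14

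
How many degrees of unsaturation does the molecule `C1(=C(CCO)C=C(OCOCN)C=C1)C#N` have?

Molecular formula from the SMILES: C11H14N2O3.
DoU = (2C + 2 + N − H − X)/2 = (2·11 + 2 + 2 − 14 − 0)/2 = 12/2 = 6.
(Structurally: 1 ring(s) + 5 π bond(s) = 6.)

6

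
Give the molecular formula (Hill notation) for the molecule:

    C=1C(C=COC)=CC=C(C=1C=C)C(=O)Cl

Heavy atoms from the SMILES: 12 C, 1 Cl, 2 O.
Implicit hydrogens by atom environment:
  3 × C (aromatic): 1 H each → 3
  3 × C: 1 H each → 3
  3 × C (aromatic): no H
  2 × O: no H
  1 × C: 3 H
  1 × C: 2 H
  1 × C: no H
  1 × Cl: no H
  Total hydrogens = 11.
Molecular formula: C12H11ClO2

C12H11ClO2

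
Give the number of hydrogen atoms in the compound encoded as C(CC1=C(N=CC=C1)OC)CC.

15

Hydrogens are implicit in SMILES; fill each atom to its normal valence:
  3 × C: 2 H each → 6
  3 × C (aromatic): 1 H each → 3
  2 × C: 3 H each → 6
  2 × C (aromatic): no H
  1 × N (aromatic): no H
  1 × O: no H
  Total hydrogens = 15.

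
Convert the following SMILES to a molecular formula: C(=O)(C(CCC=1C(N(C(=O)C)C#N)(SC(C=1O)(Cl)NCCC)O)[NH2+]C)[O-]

C15H23ClN4O5S

Heavy atoms from the SMILES: 15 C, 1 Cl, 4 N, 5 O, 1 S.
Implicit hydrogens by atom environment:
  7 × C: no H
  4 × C: 2 H each → 8
  3 × C: 3 H each → 9
  2 × N: no H
  2 × O: 1 H each → 2
  2 × O: no H
  1 × C: 1 H
  1 × Cl: no H
  1 × N (charge +1): 2 H
  1 × N: 1 H
  1 × O (charge -1): no H
  1 × S: no H
  Total hydrogens = 23.
Molecular formula: C15H23ClN4O5S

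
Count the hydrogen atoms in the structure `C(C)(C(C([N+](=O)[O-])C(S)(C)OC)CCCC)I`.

Hydrogens are implicit in SMILES; fill each atom to its normal valence:
  4 × C: 3 H each → 12
  3 × C: 2 H each → 6
  3 × C: 1 H each → 3
  2 × O: no H
  1 × C: no H
  1 × I: no H
  1 × N (charge +1): no H
  1 × O (charge -1): no H
  1 × S: 1 H
  Total hydrogens = 22.

22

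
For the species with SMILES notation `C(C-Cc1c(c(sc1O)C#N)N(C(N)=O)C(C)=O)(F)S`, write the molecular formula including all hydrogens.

C11H12FN3O3S2

Heavy atoms from the SMILES: 11 C, 1 F, 3 N, 3 O, 2 S.
Implicit hydrogens by atom environment:
  4 × C (aromatic): no H
  3 × C: no H
  2 × C: 2 H each → 4
  2 × N: no H
  2 × O: no H
  1 × C: 3 H
  1 × C: 1 H
  1 × F: no H
  1 × N: 2 H
  1 × O: 1 H
  1 × S: 1 H
  1 × S (aromatic): no H
  Total hydrogens = 12.
Molecular formula: C11H12FN3O3S2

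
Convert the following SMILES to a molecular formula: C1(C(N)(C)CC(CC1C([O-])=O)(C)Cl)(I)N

C9H15ClIN2O2-

Heavy atoms from the SMILES: 9 C, 1 Cl, 1 I, 2 N, 2 O.
Implicit hydrogens by atom environment:
  4 × C: no H
  2 × C: 3 H each → 6
  2 × C: 2 H each → 4
  2 × N: 2 H each → 4
  1 × C: 1 H
  1 × Cl: no H
  1 × I: no H
  1 × O: no H
  1 × O (charge -1): no H
  Total hydrogens = 15.
Net charge -1.
Molecular formula: C9H15ClIN2O2-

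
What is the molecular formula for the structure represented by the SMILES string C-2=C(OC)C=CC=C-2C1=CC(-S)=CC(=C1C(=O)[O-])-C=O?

C15H11O4S-

Heavy atoms from the SMILES: 15 C, 4 O, 1 S.
Implicit hydrogens by atom environment:
  6 × C (aromatic): 1 H each → 6
  6 × C (aromatic): no H
  3 × O: no H
  1 × C: 3 H
  1 × C: 1 H
  1 × C: no H
  1 × O (charge -1): no H
  1 × S: 1 H
  Total hydrogens = 11.
Net charge -1.
Molecular formula: C15H11O4S-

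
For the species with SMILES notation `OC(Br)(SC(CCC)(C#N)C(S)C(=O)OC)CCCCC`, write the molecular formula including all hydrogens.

Heavy atoms from the SMILES: 1 Br, 14 C, 1 N, 3 O, 2 S.
Implicit hydrogens by atom environment:
  6 × C: 2 H each → 12
  4 × C: no H
  3 × C: 3 H each → 9
  2 × O: no H
  1 × Br: no H
  1 × C: 1 H
  1 × N: no H
  1 × O: 1 H
  1 × S: 1 H
  1 × S: no H
  Total hydrogens = 24.
Molecular formula: C14H24BrNO3S2

C14H24BrNO3S2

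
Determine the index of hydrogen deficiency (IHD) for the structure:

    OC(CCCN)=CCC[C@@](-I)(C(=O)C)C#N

4

Molecular formula from the SMILES: C11H17IN2O2.
DoU = (2C + 2 + N − H − X)/2 = (2·11 + 2 + 2 − 17 − 1)/2 = 8/2 = 4.
(Structurally: 0 ring(s) + 4 π bond(s) = 4.)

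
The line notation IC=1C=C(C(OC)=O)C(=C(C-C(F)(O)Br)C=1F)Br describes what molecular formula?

C10H7Br2F2IO3

Heavy atoms from the SMILES: 2 Br, 10 C, 2 F, 1 I, 3 O.
Implicit hydrogens by atom environment:
  5 × C (aromatic): no H
  2 × Br: no H
  2 × C: no H
  2 × F: no H
  2 × O: no H
  1 × C: 3 H
  1 × C: 2 H
  1 × C (aromatic): 1 H
  1 × I: no H
  1 × O: 1 H
  Total hydrogens = 7.
Molecular formula: C10H7Br2F2IO3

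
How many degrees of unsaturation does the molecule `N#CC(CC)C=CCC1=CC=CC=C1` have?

7

Molecular formula from the SMILES: C13H15N.
DoU = (2C + 2 + N − H − X)/2 = (2·13 + 2 + 1 − 15 − 0)/2 = 14/2 = 7.
(Structurally: 1 ring(s) + 6 π bond(s) = 7.)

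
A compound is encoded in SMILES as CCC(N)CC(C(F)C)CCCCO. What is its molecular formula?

Heavy atoms from the SMILES: 11 C, 1 F, 1 N, 1 O.
Implicit hydrogens by atom environment:
  6 × C: 2 H each → 12
  3 × C: 1 H each → 3
  2 × C: 3 H each → 6
  1 × F: no H
  1 × N: 2 H
  1 × O: 1 H
  Total hydrogens = 24.
Molecular formula: C11H24FNO

C11H24FNO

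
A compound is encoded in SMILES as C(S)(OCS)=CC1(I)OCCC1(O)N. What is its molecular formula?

C7H12INO3S2

Heavy atoms from the SMILES: 7 C, 1 I, 1 N, 3 O, 2 S.
Implicit hydrogens by atom environment:
  3 × C: 2 H each → 6
  3 × C: no H
  2 × O: no H
  2 × S: 1 H each → 2
  1 × C: 1 H
  1 × I: no H
  1 × N: 2 H
  1 × O: 1 H
  Total hydrogens = 12.
Molecular formula: C7H12INO3S2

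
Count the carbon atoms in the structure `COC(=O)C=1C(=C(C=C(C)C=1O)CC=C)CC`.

The symbol for carbon appears 14 times in the SMILES.

14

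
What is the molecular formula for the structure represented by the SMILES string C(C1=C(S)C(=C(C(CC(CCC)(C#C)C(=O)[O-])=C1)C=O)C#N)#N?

Heavy atoms from the SMILES: 17 C, 2 N, 3 O, 1 S.
Implicit hydrogens by atom environment:
  5 × C (aromatic): no H
  5 × C: no H
  3 × C: 2 H each → 6
  2 × C: 1 H each → 2
  2 × N: no H
  2 × O: no H
  1 × C: 3 H
  1 × C (aromatic): 1 H
  1 × O (charge -1): no H
  1 × S: 1 H
  Total hydrogens = 13.
Net charge -1.
Molecular formula: C17H13N2O3S-

C17H13N2O3S-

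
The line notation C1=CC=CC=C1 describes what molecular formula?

Heavy atoms from the SMILES: 6 C.
Implicit hydrogens by atom environment:
  6 × C (aromatic): 1 H each → 6
  Total hydrogens = 6.
Molecular formula: C6H6

C6H6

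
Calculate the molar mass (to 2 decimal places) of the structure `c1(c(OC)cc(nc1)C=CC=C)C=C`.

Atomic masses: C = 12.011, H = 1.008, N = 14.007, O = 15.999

Molecular formula: C12H13NO.
M = 12×12.011 + 13×1.008 + 1×14.007 + 1×15.999 = 187.24 g/mol.

187.24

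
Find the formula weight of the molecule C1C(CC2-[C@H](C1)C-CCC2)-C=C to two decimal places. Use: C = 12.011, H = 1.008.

Molecular formula: C12H20.
M = 12×12.011 + 20×1.008 = 164.29 g/mol.

164.29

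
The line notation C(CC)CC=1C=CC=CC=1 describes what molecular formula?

C10H14

Heavy atoms from the SMILES: 10 C.
Implicit hydrogens by atom environment:
  5 × C (aromatic): 1 H each → 5
  3 × C: 2 H each → 6
  1 × C: 3 H
  1 × C (aromatic): no H
  Total hydrogens = 14.
Molecular formula: C10H14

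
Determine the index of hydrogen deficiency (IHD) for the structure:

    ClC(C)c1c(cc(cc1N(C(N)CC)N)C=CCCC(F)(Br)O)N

Molecular formula from the SMILES: C16H25BrClFN4O.
DoU = (2C + 2 + N − H − X)/2 = (2·16 + 2 + 4 − 25 − 3)/2 = 10/2 = 5.
(Structurally: 1 ring(s) + 4 π bond(s) = 5.)

5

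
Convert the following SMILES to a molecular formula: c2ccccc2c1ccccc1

Heavy atoms from the SMILES: 12 C.
Implicit hydrogens by atom environment:
  10 × C (aromatic): 1 H each → 10
  2 × C (aromatic): no H
  Total hydrogens = 10.
Molecular formula: C12H10

C12H10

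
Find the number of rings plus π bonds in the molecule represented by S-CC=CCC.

1

Molecular formula from the SMILES: C5H10S.
DoU = (2C + 2 + N − H − X)/2 = (2·5 + 2 + 0 − 10 − 0)/2 = 2/2 = 1.
(Structurally: 0 ring(s) + 1 π bond(s) = 1.)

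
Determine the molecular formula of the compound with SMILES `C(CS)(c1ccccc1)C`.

Heavy atoms from the SMILES: 9 C, 1 S.
Implicit hydrogens by atom environment:
  5 × C (aromatic): 1 H each → 5
  1 × C: 3 H
  1 × C: 2 H
  1 × C: 1 H
  1 × C (aromatic): no H
  1 × S: 1 H
  Total hydrogens = 12.
Molecular formula: C9H12S

C9H12S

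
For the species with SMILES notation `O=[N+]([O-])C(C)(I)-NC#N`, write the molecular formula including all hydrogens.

C3H4IN3O2

Heavy atoms from the SMILES: 3 C, 1 I, 3 N, 2 O.
Implicit hydrogens by atom environment:
  2 × C: no H
  1 × C: 3 H
  1 × I: no H
  1 × N: 1 H
  1 × N: no H
  1 × N (charge +1): no H
  1 × O: no H
  1 × O (charge -1): no H
  Total hydrogens = 4.
Molecular formula: C3H4IN3O2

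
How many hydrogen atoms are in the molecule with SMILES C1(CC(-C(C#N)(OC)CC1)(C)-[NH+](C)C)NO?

22

Hydrogens are implicit in SMILES; fill each atom to its normal valence:
  4 × C: 3 H each → 12
  3 × C: 2 H each → 6
  3 × C: no H
  1 × C: 1 H
  1 × N: 1 H
  1 × N (charge +1): 1 H
  1 × N: no H
  1 × O: 1 H
  1 × O: no H
  Total hydrogens = 22.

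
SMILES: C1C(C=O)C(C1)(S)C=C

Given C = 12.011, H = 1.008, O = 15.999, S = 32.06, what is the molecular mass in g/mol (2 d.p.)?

142.22

Molecular formula: C7H10OS.
M = 7×12.011 + 10×1.008 + 1×15.999 + 1×32.06 = 142.22 g/mol.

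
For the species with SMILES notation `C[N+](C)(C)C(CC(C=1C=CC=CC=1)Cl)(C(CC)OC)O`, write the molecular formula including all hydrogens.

C16H27ClNO2+

Heavy atoms from the SMILES: 16 C, 1 Cl, 1 N, 2 O.
Implicit hydrogens by atom environment:
  5 × C: 3 H each → 15
  5 × C (aromatic): 1 H each → 5
  2 × C: 2 H each → 4
  2 × C: 1 H each → 2
  1 × C: no H
  1 × C (aromatic): no H
  1 × Cl: no H
  1 × N (charge +1): no H
  1 × O: 1 H
  1 × O: no H
  Total hydrogens = 27.
Net charge +1.
Molecular formula: C16H27ClNO2+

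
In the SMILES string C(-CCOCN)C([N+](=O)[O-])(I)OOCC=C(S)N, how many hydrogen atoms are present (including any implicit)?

16

Hydrogens are implicit in SMILES; fill each atom to its normal valence:
  5 × C: 2 H each → 10
  4 × O: no H
  2 × C: no H
  2 × N: 2 H each → 4
  1 × C: 1 H
  1 × I: no H
  1 × N (charge +1): no H
  1 × O (charge -1): no H
  1 × S: 1 H
  Total hydrogens = 16.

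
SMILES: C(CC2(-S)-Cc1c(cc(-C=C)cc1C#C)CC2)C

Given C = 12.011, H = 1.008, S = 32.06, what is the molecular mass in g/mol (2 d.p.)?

Molecular formula: C17H20S.
M = 17×12.011 + 20×1.008 + 1×32.06 = 256.41 g/mol.

256.41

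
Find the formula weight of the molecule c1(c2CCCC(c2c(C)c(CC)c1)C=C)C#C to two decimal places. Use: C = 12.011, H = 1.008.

224.35

Molecular formula: C17H20.
M = 17×12.011 + 20×1.008 = 224.35 g/mol.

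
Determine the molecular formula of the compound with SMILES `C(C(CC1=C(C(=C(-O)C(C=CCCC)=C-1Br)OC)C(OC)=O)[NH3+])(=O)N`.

C17H24BrN2O5+

Heavy atoms from the SMILES: 1 Br, 17 C, 2 N, 5 O.
Implicit hydrogens by atom environment:
  6 × C (aromatic): no H
  4 × O: no H
  3 × C: 3 H each → 9
  3 × C: 2 H each → 6
  3 × C: 1 H each → 3
  2 × C: no H
  1 × Br: no H
  1 × N (charge +1): 3 H
  1 × N: 2 H
  1 × O: 1 H
  Total hydrogens = 24.
Net charge +1.
Molecular formula: C17H24BrN2O5+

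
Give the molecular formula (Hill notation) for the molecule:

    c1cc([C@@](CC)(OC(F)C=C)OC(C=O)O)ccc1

C14H17FO4

Heavy atoms from the SMILES: 14 C, 1 F, 4 O.
Implicit hydrogens by atom environment:
  5 × C (aromatic): 1 H each → 5
  4 × C: 1 H each → 4
  3 × O: no H
  2 × C: 2 H each → 4
  1 × C: 3 H
  1 × C: no H
  1 × C (aromatic): no H
  1 × F: no H
  1 × O: 1 H
  Total hydrogens = 17.
Molecular formula: C14H17FO4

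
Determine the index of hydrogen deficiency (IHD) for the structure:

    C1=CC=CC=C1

Molecular formula from the SMILES: C6H6.
DoU = (2C + 2 + N − H − X)/2 = (2·6 + 2 + 0 − 6 − 0)/2 = 8/2 = 4.
(Structurally: 1 ring(s) + 3 π bond(s) = 4.)

4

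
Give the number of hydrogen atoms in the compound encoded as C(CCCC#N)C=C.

Hydrogens are implicit in SMILES; fill each atom to its normal valence:
  5 × C: 2 H each → 10
  1 × C: 1 H
  1 × C: no H
  1 × N: no H
  Total hydrogens = 11.

11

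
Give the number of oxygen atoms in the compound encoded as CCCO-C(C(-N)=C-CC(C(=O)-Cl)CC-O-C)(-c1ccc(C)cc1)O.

4

The symbol for oxygen appears 4 times in the SMILES.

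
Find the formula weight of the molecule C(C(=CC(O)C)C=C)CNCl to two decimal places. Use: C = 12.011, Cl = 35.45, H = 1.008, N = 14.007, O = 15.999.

Molecular formula: C8H14ClNO.
M = 8×12.011 + 1×35.45 + 14×1.008 + 1×14.007 + 1×15.999 = 175.66 g/mol.

175.66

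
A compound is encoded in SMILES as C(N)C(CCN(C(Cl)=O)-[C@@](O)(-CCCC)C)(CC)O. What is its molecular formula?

C13H27ClN2O3

Heavy atoms from the SMILES: 13 C, 1 Cl, 2 N, 3 O.
Implicit hydrogens by atom environment:
  7 × C: 2 H each → 14
  3 × C: 3 H each → 9
  3 × C: no H
  2 × O: 1 H each → 2
  1 × Cl: no H
  1 × N: 2 H
  1 × N: no H
  1 × O: no H
  Total hydrogens = 27.
Molecular formula: C13H27ClN2O3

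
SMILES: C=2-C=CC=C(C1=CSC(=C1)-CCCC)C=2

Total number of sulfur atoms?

1

The symbol for sulfur appears 1 time in the SMILES.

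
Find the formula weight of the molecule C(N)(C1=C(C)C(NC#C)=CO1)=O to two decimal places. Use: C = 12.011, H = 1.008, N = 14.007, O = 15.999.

Molecular formula: C8H8N2O2.
M = 8×12.011 + 8×1.008 + 2×14.007 + 2×15.999 = 164.16 g/mol.

164.16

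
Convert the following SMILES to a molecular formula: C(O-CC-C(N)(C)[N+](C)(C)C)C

Heavy atoms from the SMILES: 9 C, 2 N, 1 O.
Implicit hydrogens by atom environment:
  5 × C: 3 H each → 15
  3 × C: 2 H each → 6
  1 × C: no H
  1 × N: 2 H
  1 × N (charge +1): no H
  1 × O: no H
  Total hydrogens = 23.
Net charge +1.
Molecular formula: C9H23N2O+

C9H23N2O+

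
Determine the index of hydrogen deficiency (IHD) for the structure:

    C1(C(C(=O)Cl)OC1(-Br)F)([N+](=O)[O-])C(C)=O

Molecular formula from the SMILES: C6H4BrClFNO5.
DoU = (2C + 2 + N − H − X)/2 = (2·6 + 2 + 1 − 4 − 3)/2 = 8/2 = 4.
(Structurally: 1 ring(s) + 3 π bond(s) = 4.)

4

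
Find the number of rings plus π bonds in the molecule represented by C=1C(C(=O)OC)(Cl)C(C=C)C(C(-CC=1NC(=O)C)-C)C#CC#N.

Molecular formula from the SMILES: C17H19ClN2O3.
DoU = (2C + 2 + N − H − X)/2 = (2·17 + 2 + 2 − 19 − 1)/2 = 18/2 = 9.
(Structurally: 1 ring(s) + 8 π bond(s) = 9.)

9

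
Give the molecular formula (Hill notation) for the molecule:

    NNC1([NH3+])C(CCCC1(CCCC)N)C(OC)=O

C12H27N4O2+

Heavy atoms from the SMILES: 12 C, 4 N, 2 O.
Implicit hydrogens by atom environment:
  6 × C: 2 H each → 12
  3 × C: no H
  2 × C: 3 H each → 6
  2 × N: 2 H each → 4
  2 × O: no H
  1 × C: 1 H
  1 × N (charge +1): 3 H
  1 × N: 1 H
  Total hydrogens = 27.
Net charge +1.
Molecular formula: C12H27N4O2+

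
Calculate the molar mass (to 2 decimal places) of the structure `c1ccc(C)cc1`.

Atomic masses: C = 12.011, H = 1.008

Molecular formula: C7H8.
M = 7×12.011 + 8×1.008 = 92.14 g/mol.

92.14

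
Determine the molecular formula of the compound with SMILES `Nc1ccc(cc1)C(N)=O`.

C7H8N2O

Heavy atoms from the SMILES: 7 C, 2 N, 1 O.
Implicit hydrogens by atom environment:
  4 × C (aromatic): 1 H each → 4
  2 × C (aromatic): no H
  2 × N: 2 H each → 4
  1 × C: no H
  1 × O: no H
  Total hydrogens = 8.
Molecular formula: C7H8N2O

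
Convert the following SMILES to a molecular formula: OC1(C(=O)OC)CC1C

Heavy atoms from the SMILES: 6 C, 3 O.
Implicit hydrogens by atom environment:
  2 × C: 3 H each → 6
  2 × C: no H
  2 × O: no H
  1 × C: 2 H
  1 × C: 1 H
  1 × O: 1 H
  Total hydrogens = 10.
Molecular formula: C6H10O3

C6H10O3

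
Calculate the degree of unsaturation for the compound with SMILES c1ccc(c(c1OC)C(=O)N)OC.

5

Molecular formula from the SMILES: C9H11NO3.
DoU = (2C + 2 + N − H − X)/2 = (2·9 + 2 + 1 − 11 − 0)/2 = 10/2 = 5.
(Structurally: 1 ring(s) + 4 π bond(s) = 5.)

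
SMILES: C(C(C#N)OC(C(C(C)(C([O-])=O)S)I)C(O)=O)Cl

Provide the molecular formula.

Heavy atoms from the SMILES: 9 C, 1 Cl, 1 I, 1 N, 5 O, 1 S.
Implicit hydrogens by atom environment:
  4 × C: no H
  3 × C: 1 H each → 3
  3 × O: no H
  1 × C: 3 H
  1 × C: 2 H
  1 × Cl: no H
  1 × I: no H
  1 × N: no H
  1 × O: 1 H
  1 × O (charge -1): no H
  1 × S: 1 H
  Total hydrogens = 10.
Net charge -1.
Molecular formula: C9H10ClINO5S-

C9H10ClINO5S-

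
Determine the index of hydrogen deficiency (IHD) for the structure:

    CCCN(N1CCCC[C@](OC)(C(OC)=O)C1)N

Molecular formula from the SMILES: C12H25N3O3.
DoU = (2C + 2 + N − H − X)/2 = (2·12 + 2 + 3 − 25 − 0)/2 = 4/2 = 2.
(Structurally: 1 ring(s) + 1 π bond(s) = 2.)

2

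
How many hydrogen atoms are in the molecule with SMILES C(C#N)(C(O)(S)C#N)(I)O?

Hydrogens are implicit in SMILES; fill each atom to its normal valence:
  4 × C: no H
  2 × N: no H
  2 × O: 1 H each → 2
  1 × I: no H
  1 × S: 1 H
  Total hydrogens = 3.

3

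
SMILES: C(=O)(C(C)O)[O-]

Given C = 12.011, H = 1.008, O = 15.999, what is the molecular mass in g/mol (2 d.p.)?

Molecular formula: C3H5O3-.
M = 3×12.011 + 5×1.008 + 3×15.999 = 89.07 g/mol.

89.07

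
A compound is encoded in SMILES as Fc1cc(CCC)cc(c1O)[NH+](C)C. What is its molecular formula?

Heavy atoms from the SMILES: 11 C, 1 F, 1 N, 1 O.
Implicit hydrogens by atom environment:
  4 × C (aromatic): no H
  3 × C: 3 H each → 9
  2 × C: 2 H each → 4
  2 × C (aromatic): 1 H each → 2
  1 × F: no H
  1 × N (charge +1): 1 H
  1 × O: 1 H
  Total hydrogens = 17.
Net charge +1.
Molecular formula: C11H17FNO+

C11H17FNO+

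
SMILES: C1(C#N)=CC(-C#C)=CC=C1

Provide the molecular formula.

Heavy atoms from the SMILES: 9 C, 1 N.
Implicit hydrogens by atom environment:
  4 × C (aromatic): 1 H each → 4
  2 × C (aromatic): no H
  2 × C: no H
  1 × C: 1 H
  1 × N: no H
  Total hydrogens = 5.
Molecular formula: C9H5N

C9H5N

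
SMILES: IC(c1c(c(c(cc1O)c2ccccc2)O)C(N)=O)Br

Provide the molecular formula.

Heavy atoms from the SMILES: 1 Br, 14 C, 1 I, 1 N, 3 O.
Implicit hydrogens by atom environment:
  6 × C (aromatic): 1 H each → 6
  6 × C (aromatic): no H
  2 × O: 1 H each → 2
  1 × Br: no H
  1 × C: 1 H
  1 × C: no H
  1 × I: no H
  1 × N: 2 H
  1 × O: no H
  Total hydrogens = 11.
Molecular formula: C14H11BrINO3

C14H11BrINO3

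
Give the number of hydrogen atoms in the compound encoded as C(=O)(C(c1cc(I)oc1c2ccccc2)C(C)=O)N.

12

Hydrogens are implicit in SMILES; fill each atom to its normal valence:
  6 × C (aromatic): 1 H each → 6
  4 × C (aromatic): no H
  2 × C: no H
  2 × O: no H
  1 × C: 3 H
  1 × C: 1 H
  1 × I: no H
  1 × N: 2 H
  1 × O (aromatic): no H
  Total hydrogens = 12.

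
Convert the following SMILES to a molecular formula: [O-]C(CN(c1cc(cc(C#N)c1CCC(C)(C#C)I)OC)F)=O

Heavy atoms from the SMILES: 16 C, 1 F, 1 I, 2 N, 3 O.
Implicit hydrogens by atom environment:
  4 × C (aromatic): no H
  4 × C: no H
  3 × C: 2 H each → 6
  2 × C: 3 H each → 6
  2 × C (aromatic): 1 H each → 2
  2 × N: no H
  2 × O: no H
  1 × C: 1 H
  1 × F: no H
  1 × I: no H
  1 × O (charge -1): no H
  Total hydrogens = 15.
Net charge -1.
Molecular formula: C16H15FIN2O3-

C16H15FIN2O3-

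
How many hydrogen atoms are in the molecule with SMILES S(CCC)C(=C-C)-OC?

14

Hydrogens are implicit in SMILES; fill each atom to its normal valence:
  3 × C: 3 H each → 9
  2 × C: 2 H each → 4
  1 × C: 1 H
  1 × C: no H
  1 × O: no H
  1 × S: no H
  Total hydrogens = 14.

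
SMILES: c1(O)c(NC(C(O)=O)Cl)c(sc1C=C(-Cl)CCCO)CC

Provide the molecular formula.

C13H17Cl2NO4S

Heavy atoms from the SMILES: 13 C, 2 Cl, 1 N, 4 O, 1 S.
Implicit hydrogens by atom environment:
  4 × C: 2 H each → 8
  4 × C (aromatic): no H
  3 × O: 1 H each → 3
  2 × C: 1 H each → 2
  2 × C: no H
  2 × Cl: no H
  1 × C: 3 H
  1 × N: 1 H
  1 × O: no H
  1 × S (aromatic): no H
  Total hydrogens = 17.
Molecular formula: C13H17Cl2NO4S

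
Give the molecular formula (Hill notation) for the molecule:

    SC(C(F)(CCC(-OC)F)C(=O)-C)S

C8H14F2O2S2

Heavy atoms from the SMILES: 8 C, 2 F, 2 O, 2 S.
Implicit hydrogens by atom environment:
  2 × C: 3 H each → 6
  2 × C: 2 H each → 4
  2 × C: 1 H each → 2
  2 × C: no H
  2 × F: no H
  2 × O: no H
  2 × S: 1 H each → 2
  Total hydrogens = 14.
Molecular formula: C8H14F2O2S2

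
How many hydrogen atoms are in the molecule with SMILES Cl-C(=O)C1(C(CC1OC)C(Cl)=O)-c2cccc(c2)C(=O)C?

Hydrogens are implicit in SMILES; fill each atom to its normal valence:
  4 × C (aromatic): 1 H each → 4
  4 × C: no H
  4 × O: no H
  2 × C: 3 H each → 6
  2 × C: 1 H each → 2
  2 × C (aromatic): no H
  2 × Cl: no H
  1 × C: 2 H
  Total hydrogens = 14.

14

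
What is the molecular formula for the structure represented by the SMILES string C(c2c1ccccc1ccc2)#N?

Heavy atoms from the SMILES: 11 C, 1 N.
Implicit hydrogens by atom environment:
  7 × C (aromatic): 1 H each → 7
  3 × C (aromatic): no H
  1 × C: no H
  1 × N: no H
  Total hydrogens = 7.
Molecular formula: C11H7N

C11H7N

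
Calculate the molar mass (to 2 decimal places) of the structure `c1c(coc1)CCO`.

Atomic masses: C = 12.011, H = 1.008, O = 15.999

112.13

Molecular formula: C6H8O2.
M = 6×12.011 + 8×1.008 + 2×15.999 = 112.13 g/mol.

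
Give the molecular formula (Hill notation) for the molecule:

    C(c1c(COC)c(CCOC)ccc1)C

C13H20O2

Heavy atoms from the SMILES: 13 C, 2 O.
Implicit hydrogens by atom environment:
  4 × C: 2 H each → 8
  3 × C: 3 H each → 9
  3 × C (aromatic): 1 H each → 3
  3 × C (aromatic): no H
  2 × O: no H
  Total hydrogens = 20.
Molecular formula: C13H20O2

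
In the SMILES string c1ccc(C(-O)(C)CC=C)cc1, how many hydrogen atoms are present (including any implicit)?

14

Hydrogens are implicit in SMILES; fill each atom to its normal valence:
  5 × C (aromatic): 1 H each → 5
  2 × C: 2 H each → 4
  1 × C: 3 H
  1 × C: 1 H
  1 × C: no H
  1 × C (aromatic): no H
  1 × O: 1 H
  Total hydrogens = 14.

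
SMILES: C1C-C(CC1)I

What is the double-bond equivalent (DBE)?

1

Molecular formula from the SMILES: C5H9I.
DoU = (2C + 2 + N − H − X)/2 = (2·5 + 2 + 0 − 9 − 1)/2 = 2/2 = 1.
(Structurally: 1 ring(s) + 0 π bond(s) = 1.)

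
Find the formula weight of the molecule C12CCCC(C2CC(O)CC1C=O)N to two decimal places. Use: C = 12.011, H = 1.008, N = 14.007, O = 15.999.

197.28

Molecular formula: C11H19NO2.
M = 11×12.011 + 19×1.008 + 1×14.007 + 2×15.999 = 197.28 g/mol.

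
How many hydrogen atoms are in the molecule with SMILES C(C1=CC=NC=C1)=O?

5

Hydrogens are implicit in SMILES; fill each atom to its normal valence:
  4 × C (aromatic): 1 H each → 4
  1 × C: 1 H
  1 × C (aromatic): no H
  1 × N (aromatic): no H
  1 × O: no H
  Total hydrogens = 5.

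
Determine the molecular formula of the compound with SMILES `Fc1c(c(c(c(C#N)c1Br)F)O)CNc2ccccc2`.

Heavy atoms from the SMILES: 1 Br, 14 C, 2 F, 2 N, 1 O.
Implicit hydrogens by atom environment:
  7 × C (aromatic): no H
  5 × C (aromatic): 1 H each → 5
  2 × F: no H
  1 × Br: no H
  1 × C: 2 H
  1 × C: no H
  1 × N: 1 H
  1 × N: no H
  1 × O: 1 H
  Total hydrogens = 9.
Molecular formula: C14H9BrF2N2O

C14H9BrF2N2O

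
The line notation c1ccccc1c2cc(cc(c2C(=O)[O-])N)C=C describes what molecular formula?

C15H12NO2-

Heavy atoms from the SMILES: 15 C, 1 N, 2 O.
Implicit hydrogens by atom environment:
  7 × C (aromatic): 1 H each → 7
  5 × C (aromatic): no H
  1 × C: 2 H
  1 × C: 1 H
  1 × C: no H
  1 × N: 2 H
  1 × O: no H
  1 × O (charge -1): no H
  Total hydrogens = 12.
Net charge -1.
Molecular formula: C15H12NO2-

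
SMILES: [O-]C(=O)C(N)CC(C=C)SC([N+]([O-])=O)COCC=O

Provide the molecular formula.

Heavy atoms from the SMILES: 10 C, 2 N, 6 O, 1 S.
Implicit hydrogens by atom environment:
  5 × C: 1 H each → 5
  4 × C: 2 H each → 8
  4 × O: no H
  2 × O (charge -1): no H
  1 × C: no H
  1 × N: 2 H
  1 × N (charge +1): no H
  1 × S: no H
  Total hydrogens = 15.
Net charge -1.
Molecular formula: C10H15N2O6S-

C10H15N2O6S-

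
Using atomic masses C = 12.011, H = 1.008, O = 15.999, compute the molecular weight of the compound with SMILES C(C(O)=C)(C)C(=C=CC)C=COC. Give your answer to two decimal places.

180.25

Molecular formula: C11H16O2.
M = 11×12.011 + 16×1.008 + 2×15.999 = 180.25 g/mol.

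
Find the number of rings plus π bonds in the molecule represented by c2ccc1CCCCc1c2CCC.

5

Molecular formula from the SMILES: C13H18.
DoU = (2C + 2 + N − H − X)/2 = (2·13 + 2 + 0 − 18 − 0)/2 = 10/2 = 5.
(Structurally: 2 ring(s) + 3 π bond(s) = 5.)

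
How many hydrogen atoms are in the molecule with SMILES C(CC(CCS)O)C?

14

Hydrogens are implicit in SMILES; fill each atom to its normal valence:
  4 × C: 2 H each → 8
  1 × C: 3 H
  1 × C: 1 H
  1 × O: 1 H
  1 × S: 1 H
  Total hydrogens = 14.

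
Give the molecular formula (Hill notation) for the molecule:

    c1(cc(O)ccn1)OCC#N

C7H6N2O2

Heavy atoms from the SMILES: 7 C, 2 N, 2 O.
Implicit hydrogens by atom environment:
  3 × C (aromatic): 1 H each → 3
  2 × C (aromatic): no H
  1 × C: 2 H
  1 × C: no H
  1 × N (aromatic): no H
  1 × N: no H
  1 × O: 1 H
  1 × O: no H
  Total hydrogens = 6.
Molecular formula: C7H6N2O2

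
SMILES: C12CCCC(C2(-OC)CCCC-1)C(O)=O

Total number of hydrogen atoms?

20

Hydrogens are implicit in SMILES; fill each atom to its normal valence:
  7 × C: 2 H each → 14
  2 × C: 1 H each → 2
  2 × C: no H
  2 × O: no H
  1 × C: 3 H
  1 × O: 1 H
  Total hydrogens = 20.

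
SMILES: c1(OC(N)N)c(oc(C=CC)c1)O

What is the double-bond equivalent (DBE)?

4

Molecular formula from the SMILES: C8H12N2O3.
DoU = (2C + 2 + N − H − X)/2 = (2·8 + 2 + 2 − 12 − 0)/2 = 8/2 = 4.
(Structurally: 1 ring(s) + 3 π bond(s) = 4.)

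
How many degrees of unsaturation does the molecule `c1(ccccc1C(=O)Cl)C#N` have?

Molecular formula from the SMILES: C8H4ClNO.
DoU = (2C + 2 + N − H − X)/2 = (2·8 + 2 + 1 − 4 − 1)/2 = 14/2 = 7.
(Structurally: 1 ring(s) + 6 π bond(s) = 7.)

7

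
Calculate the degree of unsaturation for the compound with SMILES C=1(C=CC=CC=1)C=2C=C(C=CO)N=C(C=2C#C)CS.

Molecular formula from the SMILES: C16H13NOS.
DoU = (2C + 2 + N − H − X)/2 = (2·16 + 2 + 1 − 13 − 0)/2 = 22/2 = 11.
(Structurally: 2 ring(s) + 9 π bond(s) = 11.)

11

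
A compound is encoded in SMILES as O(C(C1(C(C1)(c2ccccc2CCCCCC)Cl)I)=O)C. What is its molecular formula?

C17H22ClIO2

Heavy atoms from the SMILES: 17 C, 1 Cl, 1 I, 2 O.
Implicit hydrogens by atom environment:
  6 × C: 2 H each → 12
  4 × C (aromatic): 1 H each → 4
  3 × C: no H
  2 × C: 3 H each → 6
  2 × C (aromatic): no H
  2 × O: no H
  1 × Cl: no H
  1 × I: no H
  Total hydrogens = 22.
Molecular formula: C17H22ClIO2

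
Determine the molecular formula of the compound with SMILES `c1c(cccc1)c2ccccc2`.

Heavy atoms from the SMILES: 12 C.
Implicit hydrogens by atom environment:
  10 × C (aromatic): 1 H each → 10
  2 × C (aromatic): no H
  Total hydrogens = 10.
Molecular formula: C12H10

C12H10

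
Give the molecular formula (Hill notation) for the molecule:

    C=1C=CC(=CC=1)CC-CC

C10H14

Heavy atoms from the SMILES: 10 C.
Implicit hydrogens by atom environment:
  5 × C (aromatic): 1 H each → 5
  3 × C: 2 H each → 6
  1 × C: 3 H
  1 × C (aromatic): no H
  Total hydrogens = 14.
Molecular formula: C10H14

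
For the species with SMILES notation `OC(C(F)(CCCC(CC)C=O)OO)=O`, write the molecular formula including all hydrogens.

C9H15FO5

Heavy atoms from the SMILES: 9 C, 1 F, 5 O.
Implicit hydrogens by atom environment:
  4 × C: 2 H each → 8
  3 × O: no H
  2 × C: 1 H each → 2
  2 × C: no H
  2 × O: 1 H each → 2
  1 × C: 3 H
  1 × F: no H
  Total hydrogens = 15.
Molecular formula: C9H15FO5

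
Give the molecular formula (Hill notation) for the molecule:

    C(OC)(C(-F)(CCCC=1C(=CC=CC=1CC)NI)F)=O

C14H18F2INO2

Heavy atoms from the SMILES: 14 C, 2 F, 1 I, 1 N, 2 O.
Implicit hydrogens by atom environment:
  4 × C: 2 H each → 8
  3 × C (aromatic): 1 H each → 3
  3 × C (aromatic): no H
  2 × C: 3 H each → 6
  2 × C: no H
  2 × F: no H
  2 × O: no H
  1 × I: no H
  1 × N: 1 H
  Total hydrogens = 18.
Molecular formula: C14H18F2INO2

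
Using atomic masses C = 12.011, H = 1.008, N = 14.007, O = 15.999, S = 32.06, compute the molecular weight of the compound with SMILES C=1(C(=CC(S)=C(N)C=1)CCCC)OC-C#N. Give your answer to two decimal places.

Molecular formula: C12H16N2OS.
M = 12×12.011 + 16×1.008 + 2×14.007 + 1×15.999 + 1×32.06 = 236.33 g/mol.

236.33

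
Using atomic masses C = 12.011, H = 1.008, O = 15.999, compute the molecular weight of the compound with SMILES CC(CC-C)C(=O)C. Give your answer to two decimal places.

Molecular formula: C7H14O.
M = 7×12.011 + 14×1.008 + 1×15.999 = 114.19 g/mol.

114.19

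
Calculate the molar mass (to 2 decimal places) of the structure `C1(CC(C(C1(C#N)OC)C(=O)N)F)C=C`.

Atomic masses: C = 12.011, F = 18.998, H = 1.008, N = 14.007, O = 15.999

212.22

Molecular formula: C10H13FN2O2.
M = 10×12.011 + 1×18.998 + 13×1.008 + 2×14.007 + 2×15.999 = 212.22 g/mol.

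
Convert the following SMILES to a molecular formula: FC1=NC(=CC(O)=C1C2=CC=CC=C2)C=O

C12H8FNO2

Heavy atoms from the SMILES: 12 C, 1 F, 1 N, 2 O.
Implicit hydrogens by atom environment:
  6 × C (aromatic): 1 H each → 6
  5 × C (aromatic): no H
  1 × C: 1 H
  1 × F: no H
  1 × N (aromatic): no H
  1 × O: 1 H
  1 × O: no H
  Total hydrogens = 8.
Molecular formula: C12H8FNO2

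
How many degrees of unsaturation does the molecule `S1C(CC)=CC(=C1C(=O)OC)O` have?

4

Molecular formula from the SMILES: C8H10O3S.
DoU = (2C + 2 + N − H − X)/2 = (2·8 + 2 + 0 − 10 − 0)/2 = 8/2 = 4.
(Structurally: 1 ring(s) + 3 π bond(s) = 4.)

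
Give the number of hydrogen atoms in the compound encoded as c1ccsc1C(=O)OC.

6

Hydrogens are implicit in SMILES; fill each atom to its normal valence:
  3 × C (aromatic): 1 H each → 3
  2 × O: no H
  1 × C: 3 H
  1 × C (aromatic): no H
  1 × C: no H
  1 × S (aromatic): no H
  Total hydrogens = 6.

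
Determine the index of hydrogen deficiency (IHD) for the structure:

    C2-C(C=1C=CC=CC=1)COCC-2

5

Molecular formula from the SMILES: C11H14O.
DoU = (2C + 2 + N − H − X)/2 = (2·11 + 2 + 0 − 14 − 0)/2 = 10/2 = 5.
(Structurally: 2 ring(s) + 3 π bond(s) = 5.)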